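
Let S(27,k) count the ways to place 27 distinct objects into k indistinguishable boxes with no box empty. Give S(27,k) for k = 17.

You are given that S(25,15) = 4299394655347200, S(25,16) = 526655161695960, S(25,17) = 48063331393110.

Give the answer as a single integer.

i=26: T(26,16)=4299394655347200+16·526655161695960=12725877242482560 | T(26,17)=526655161695960+17·48063331393110=1343731795378830
i=27: T(27,17)=12725877242482560+17·1343731795378830=35569317763922670
Read S(27,17) = 35569317763922670.

35569317763922670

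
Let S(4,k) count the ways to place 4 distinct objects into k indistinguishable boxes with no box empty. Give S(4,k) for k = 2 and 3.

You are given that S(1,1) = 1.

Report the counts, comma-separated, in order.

r2: T_2,1=1×1+0=1; T_2,2=2×0+1=1
r3: T_3,1=1×1+0=1; T_3,2=2×1+1=3; T_3,3=3×0+1=1
r4: T_4,2=2×3+1=7; T_4,3=3×1+3=6
Read S(4,2) = 7, S(4,3) = 6.

7, 6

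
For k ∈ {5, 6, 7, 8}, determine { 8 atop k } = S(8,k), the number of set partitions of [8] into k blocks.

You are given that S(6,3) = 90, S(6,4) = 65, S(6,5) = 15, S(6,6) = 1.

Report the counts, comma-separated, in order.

1050, 266, 28, 1

i=7: T(7,4)=90+4·65=350 | T(7,5)=65+5·15=140 | T(7,6)=15+6·1=21 | T(7,7)=1+7·0=1
i=8: T(8,5)=350+5·140=1050 | T(8,6)=140+6·21=266 | T(8,7)=21+7·1=28 | T(8,8)=1+8·0=1
Read S(8,5) = 1050, S(8,6) = 266, S(8,7) = 28, S(8,8) = 1.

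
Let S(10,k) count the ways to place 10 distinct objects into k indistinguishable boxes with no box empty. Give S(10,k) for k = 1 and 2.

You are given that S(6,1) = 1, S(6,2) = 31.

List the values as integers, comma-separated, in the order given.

r7: T_7,1=1×1+0=1; T_7,2=2×31+1=63
r8: T_8,1=1×1+0=1; T_8,2=2×63+1=127
r9: T_9,1=1×1+0=1; T_9,2=2×127+1=255
r10: T_10,1=1×1+0=1; T_10,2=2×255+1=511
Read S(10,1) = 1, S(10,2) = 511.

1, 511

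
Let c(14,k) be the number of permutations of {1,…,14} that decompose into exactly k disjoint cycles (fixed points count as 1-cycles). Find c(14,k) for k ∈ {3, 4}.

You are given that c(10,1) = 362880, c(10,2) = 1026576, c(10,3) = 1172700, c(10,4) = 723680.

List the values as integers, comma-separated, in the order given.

[11] T[11,1]:10*362880+0=3628800 · T[11,2]:10*1026576+362880=10628640 · T[11,3]:10*1172700+1026576=12753576 · T[11,4]:10*723680+1172700=8409500
[12] T[12,1]:11*3628800+0=39916800 · T[12,2]:11*10628640+3628800=120543840 · T[12,3]:11*12753576+10628640=150917976 · T[12,4]:11*8409500+12753576=105258076
[13] T[13,2]:12*120543840+39916800=1486442880 · T[13,3]:12*150917976+120543840=1931559552 · T[13,4]:12*105258076+150917976=1414014888
[14] T[14,3]:13*1931559552+1486442880=26596717056 · T[14,4]:13*1414014888+1931559552=20313753096
Read c(14,3) = 26596717056, c(14,4) = 20313753096.

26596717056, 20313753096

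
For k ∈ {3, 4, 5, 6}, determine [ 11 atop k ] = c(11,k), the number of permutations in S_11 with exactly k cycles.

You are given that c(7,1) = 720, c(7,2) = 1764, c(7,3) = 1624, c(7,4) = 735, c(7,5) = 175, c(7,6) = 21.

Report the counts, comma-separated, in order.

i=8: T(8,1)=0+7·720=5040 | T(8,2)=720+7·1764=13068 | T(8,3)=1764+7·1624=13132 | T(8,4)=1624+7·735=6769 | T(8,5)=735+7·175=1960 | T(8,6)=175+7·21=322
i=9: T(9,1)=0+8·5040=40320 | T(9,2)=5040+8·13068=109584 | T(9,3)=13068+8·13132=118124 | T(9,4)=13132+8·6769=67284 | T(9,5)=6769+8·1960=22449 | T(9,6)=1960+8·322=4536
i=10: T(10,2)=40320+9·109584=1026576 | T(10,3)=109584+9·118124=1172700 | T(10,4)=118124+9·67284=723680 | T(10,5)=67284+9·22449=269325 | T(10,6)=22449+9·4536=63273
i=11: T(11,3)=1026576+10·1172700=12753576 | T(11,4)=1172700+10·723680=8409500 | T(11,5)=723680+10·269325=3416930 | T(11,6)=269325+10·63273=902055
Read c(11,3) = 12753576, c(11,4) = 8409500, c(11,5) = 3416930, c(11,6) = 902055.

12753576, 8409500, 3416930, 902055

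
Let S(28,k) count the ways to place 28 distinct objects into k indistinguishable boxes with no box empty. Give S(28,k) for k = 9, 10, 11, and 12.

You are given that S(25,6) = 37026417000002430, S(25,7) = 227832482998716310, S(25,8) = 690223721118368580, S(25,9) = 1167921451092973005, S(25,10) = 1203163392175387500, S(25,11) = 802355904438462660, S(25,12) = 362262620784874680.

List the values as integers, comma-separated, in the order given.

row 26: T[26][7]=7·227832482998716310+37026417000002430=1631853797991016600  T[26][8]=8·690223721118368580+227832482998716310=5749622251945664950  T[26][9]=9·1167921451092973005+690223721118368580=11201516780955125625  T[26][10]=10·1203163392175387500+1167921451092973005=13199555372846848005  T[26][11]=11·802355904438462660+1203163392175387500=10029078340998476760  T[26][12]=12·362262620784874680+802355904438462660=5149507353856958820
row 27: T[27][8]=8·5749622251945664950+1631853797991016600=47628831813556336200  T[27][9]=9·11201516780955125625+5749622251945664950=106563273280541795575  T[27][10]=10·13199555372846848005+11201516780955125625=143197070509423605675  T[27][11]=11·10029078340998476760+13199555372846848005=123519417123830092365  T[27][12]=12·5149507353856958820+10029078340998476760=71823166587281982600
row 28: T[28][9]=9·106563273280541795575+47628831813556336200=1006698291338432496375  T[28][10]=10·143197070509423605675+106563273280541795575=1538533978374777852325  T[28][11]=11·123519417123830092365+143197070509423605675=1501910658871554621690  T[28][12]=12·71823166587281982600+123519417123830092365=985397416171213883565
Read S(28,9) = 1006698291338432496375, S(28,10) = 1538533978374777852325, S(28,11) = 1501910658871554621690, S(28,12) = 985397416171213883565.

1006698291338432496375, 1538533978374777852325, 1501910658871554621690, 985397416171213883565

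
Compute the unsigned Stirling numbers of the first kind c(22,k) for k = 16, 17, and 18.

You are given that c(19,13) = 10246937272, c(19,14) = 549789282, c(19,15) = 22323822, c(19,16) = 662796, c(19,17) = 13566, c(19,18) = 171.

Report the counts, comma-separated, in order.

75289668850, 2792167686, 79721796

[20] T[20,14]:19*549789282+10246937272=20692933630 · T[20,15]:19*22323822+549789282=973941900 · T[20,16]:19*662796+22323822=34916946 · T[20,17]:19*13566+662796=920550 · T[20,18]:19*171+13566=16815
[21] T[21,15]:20*973941900+20692933630=40171771630 · T[21,16]:20*34916946+973941900=1672280820 · T[21,17]:20*920550+34916946=53327946 · T[21,18]:20*16815+920550=1256850
[22] T[22,16]:21*1672280820+40171771630=75289668850 · T[22,17]:21*53327946+1672280820=2792167686 · T[22,18]:21*1256850+53327946=79721796
Read c(22,16) = 75289668850, c(22,17) = 2792167686, c(22,18) = 79721796.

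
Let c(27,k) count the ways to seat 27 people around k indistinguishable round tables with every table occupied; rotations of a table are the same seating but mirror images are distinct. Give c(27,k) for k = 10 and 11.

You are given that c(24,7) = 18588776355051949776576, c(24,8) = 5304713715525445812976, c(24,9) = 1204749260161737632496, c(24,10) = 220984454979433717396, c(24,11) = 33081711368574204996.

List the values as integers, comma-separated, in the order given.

row 25: T[25][8]=24·5304713715525445812976+18588776355051949776576=145901905527662649288000  T[25][9]=24·1204749260161737632496+5304713715525445812976=34218695959407148992880  T[25][10]=24·220984454979433717396+1204749260161737632496=6508376179668146850000  T[25][11]=24·33081711368574204996+220984454979433717396=1014945527825214637300
row 26: T[26][9]=25·34218695959407148992880+145901905527662649288000=1001369304512841374110000  T[26][10]=25·6508376179668146850000+34218695959407148992880=196928100451110820242880  T[26][11]=25·1014945527825214637300+6508376179668146850000=31882014375298512782500
row 27: T[27][10]=26·196928100451110820242880+1001369304512841374110000=6121499916241722700424880  T[27][11]=26·31882014375298512782500+196928100451110820242880=1025860474208872152587880
Read c(27,10) = 6121499916241722700424880, c(27,11) = 1025860474208872152587880.

6121499916241722700424880, 1025860474208872152587880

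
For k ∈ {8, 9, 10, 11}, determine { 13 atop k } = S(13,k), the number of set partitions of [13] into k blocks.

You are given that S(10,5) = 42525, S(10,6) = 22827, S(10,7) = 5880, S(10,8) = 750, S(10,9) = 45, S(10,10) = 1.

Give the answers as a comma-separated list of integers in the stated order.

1899612, 359502, 39325, 2431

i=11: T(11,6)=42525+6·22827=179487 | T(11,7)=22827+7·5880=63987 | T(11,8)=5880+8·750=11880 | T(11,9)=750+9·45=1155 | T(11,10)=45+10·1=55 | T(11,11)=1+11·0=1
i=12: T(12,7)=179487+7·63987=627396 | T(12,8)=63987+8·11880=159027 | T(12,9)=11880+9·1155=22275 | T(12,10)=1155+10·55=1705 | T(12,11)=55+11·1=66
i=13: T(13,8)=627396+8·159027=1899612 | T(13,9)=159027+9·22275=359502 | T(13,10)=22275+10·1705=39325 | T(13,11)=1705+11·66=2431
Read S(13,8) = 1899612, S(13,9) = 359502, S(13,10) = 39325, S(13,11) = 2431.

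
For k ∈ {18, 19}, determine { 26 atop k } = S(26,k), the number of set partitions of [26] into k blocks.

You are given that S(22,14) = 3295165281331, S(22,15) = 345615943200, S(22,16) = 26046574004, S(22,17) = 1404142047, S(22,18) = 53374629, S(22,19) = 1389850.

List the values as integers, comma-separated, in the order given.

107025546101760, 6433839018750

row 23: T[23][15]=15·345615943200+3295165281331=8479404429331  T[23][16]=16·26046574004+345615943200=762361127264  T[23][17]=17·1404142047+26046574004=49916988803  T[23][18]=18·53374629+1404142047=2364885369  T[23][19]=19·1389850+53374629=79781779
row 24: T[24][16]=16·762361127264+8479404429331=20677182465555  T[24][17]=17·49916988803+762361127264=1610949936915  T[24][18]=18·2364885369+49916988803=92484925445  T[24][19]=19·79781779+2364885369=3880739170
row 25: T[25][17]=17·1610949936915+20677182465555=48063331393110  T[25][18]=18·92484925445+1610949936915=3275678594925  T[25][19]=19·3880739170+92484925445=166218969675
row 26: T[26][18]=18·3275678594925+48063331393110=107025546101760  T[26][19]=19·166218969675+3275678594925=6433839018750
Read S(26,18) = 107025546101760, S(26,19) = 6433839018750.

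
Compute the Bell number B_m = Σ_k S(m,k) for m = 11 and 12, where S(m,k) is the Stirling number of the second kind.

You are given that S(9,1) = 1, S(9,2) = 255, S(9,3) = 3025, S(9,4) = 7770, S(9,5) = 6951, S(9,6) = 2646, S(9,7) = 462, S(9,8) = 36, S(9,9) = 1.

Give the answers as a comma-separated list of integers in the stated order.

678570, 4213597

r10: T_10,1=1×1+0=1; T_10,2=2×255+1=511; T_10,3=3×3025+255=9330; T_10,4=4×7770+3025=34105; T_10,5=5×6951+7770=42525; T_10,6=6×2646+6951=22827; T_10,7=7×462+2646=5880; T_10,8=8×36+462=750; T_10,9=9×1+36=45; T_10,10=10×0+1=1
r11: T_11,1=1×1+0=1; T_11,2=2×511+1=1023; T_11,3=3×9330+511=28501; T_11,4=4×34105+9330=145750; T_11,5=5×42525+34105=246730; T_11,6=6×22827+42525=179487; T_11,7=7×5880+22827=63987; T_11,8=8×750+5880=11880; T_11,9=9×45+750=1155; T_11,10=10×1+45=55; T_11,11=11×0+1=1
r12: T_12,1=1×1+0=1; T_12,2=2×1023+1=2047; T_12,3=3×28501+1023=86526; T_12,4=4×145750+28501=611501; T_12,5=5×246730+145750=1379400; T_12,6=6×179487+246730=1323652; T_12,7=7×63987+179487=627396; T_12,8=8×11880+63987=159027; T_12,9=9×1155+11880=22275; T_12,10=10×55+1155=1705; T_12,11=11×1+55=66; T_12,12=12×0+1=1
B_11 = ΣS(11,k) = 1+1023+28501+145750+246730+179487+63987+11880+1155+55+1 = 678570
B_12 = ΣS(12,k) = 1+2047+86526+611501+1379400+1323652+627396+159027+22275+1705+66+1 = 4213597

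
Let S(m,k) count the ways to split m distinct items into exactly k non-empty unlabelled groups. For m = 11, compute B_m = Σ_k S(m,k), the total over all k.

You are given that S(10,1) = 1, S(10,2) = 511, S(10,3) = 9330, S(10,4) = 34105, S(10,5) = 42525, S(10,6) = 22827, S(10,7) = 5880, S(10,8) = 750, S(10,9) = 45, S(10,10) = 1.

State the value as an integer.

[11] T[11,1]:1*1+0=1 · T[11,2]:2*511+1=1023 · T[11,3]:3*9330+511=28501 · T[11,4]:4*34105+9330=145750 · T[11,5]:5*42525+34105=246730 · T[11,6]:6*22827+42525=179487 · T[11,7]:7*5880+22827=63987 · T[11,8]:8*750+5880=11880 · T[11,9]:9*45+750=1155 · T[11,10]:10*1+45=55 · T[11,11]:11*0+1=1
B_11 = ΣS(11,k) = 1+1023+28501+145750+246730+179487+63987+11880+1155+55+1 = 678570

678570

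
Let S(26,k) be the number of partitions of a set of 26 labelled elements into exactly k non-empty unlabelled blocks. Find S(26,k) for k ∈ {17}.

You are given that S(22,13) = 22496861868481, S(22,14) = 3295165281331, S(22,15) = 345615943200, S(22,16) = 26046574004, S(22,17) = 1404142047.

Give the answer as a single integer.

1343731795378830

i=23: T(23,14)=22496861868481+14·3295165281331=68629175807115 | T(23,15)=3295165281331+15·345615943200=8479404429331 | T(23,16)=345615943200+16·26046574004=762361127264 | T(23,17)=26046574004+17·1404142047=49916988803
i=24: T(24,15)=68629175807115+15·8479404429331=195820242247080 | T(24,16)=8479404429331+16·762361127264=20677182465555 | T(24,17)=762361127264+17·49916988803=1610949936915
i=25: T(25,16)=195820242247080+16·20677182465555=526655161695960 | T(25,17)=20677182465555+17·1610949936915=48063331393110
i=26: T(26,17)=526655161695960+17·48063331393110=1343731795378830
Read S(26,17) = 1343731795378830.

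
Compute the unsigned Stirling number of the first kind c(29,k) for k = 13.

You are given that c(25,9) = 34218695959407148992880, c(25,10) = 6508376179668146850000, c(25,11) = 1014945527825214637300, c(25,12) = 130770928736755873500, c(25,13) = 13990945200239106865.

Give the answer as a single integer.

i=26: T(26,10)=34218695959407148992880+25·6508376179668146850000=196928100451110820242880 | T(26,11)=6508376179668146850000+25·1014945527825214637300=31882014375298512782500 | T(26,12)=1014945527825214637300+25·130770928736755873500=4284218746244111474800 | T(26,13)=130770928736755873500+25·13990945200239106865=480544558742733545125
i=27: T(27,11)=196928100451110820242880+26·31882014375298512782500=1025860474208872152587880 | T(27,12)=31882014375298512782500+26·4284218746244111474800=143271701777645411127300 | T(27,13)=4284218746244111474800+26·480544558742733545125=16778377273555183648050
i=28: T(28,12)=1025860474208872152587880+27·143271701777645411127300=4894196422205298253024980 | T(28,13)=143271701777645411127300+27·16778377273555183648050=596287888163635369624650
i=29: T(29,13)=4894196422205298253024980+28·596287888163635369624650=21590257290787088602515180
Read c(29,13) = 21590257290787088602515180.

21590257290787088602515180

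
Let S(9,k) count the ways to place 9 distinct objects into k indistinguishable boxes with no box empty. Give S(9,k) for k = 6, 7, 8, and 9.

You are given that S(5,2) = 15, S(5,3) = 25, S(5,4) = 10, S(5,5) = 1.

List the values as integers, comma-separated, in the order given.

i=6: T(6,3)=15+3·25=90 | T(6,4)=25+4·10=65 | T(6,5)=10+5·1=15 | T(6,6)=1+6·0=1
i=7: T(7,4)=90+4·65=350 | T(7,5)=65+5·15=140 | T(7,6)=15+6·1=21 | T(7,7)=1+7·0=1
i=8: T(8,5)=350+5·140=1050 | T(8,6)=140+6·21=266 | T(8,7)=21+7·1=28 | T(8,8)=1+8·0=1
i=9: T(9,6)=1050+6·266=2646 | T(9,7)=266+7·28=462 | T(9,8)=28+8·1=36 | T(9,9)=1+9·0=1
Read S(9,6) = 2646, S(9,7) = 462, S(9,8) = 36, S(9,9) = 1.

2646, 462, 36, 1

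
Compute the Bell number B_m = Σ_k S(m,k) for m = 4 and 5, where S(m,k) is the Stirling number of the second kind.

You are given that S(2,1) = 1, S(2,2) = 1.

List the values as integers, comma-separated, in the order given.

r3: T_3,1=1×1+0=1; T_3,2=2×1+1=3; T_3,3=3×0+1=1
r4: T_4,1=1×1+0=1; T_4,2=2×3+1=7; T_4,3=3×1+3=6; T_4,4=4×0+1=1
r5: T_5,1=1×1+0=1; T_5,2=2×7+1=15; T_5,3=3×6+7=25; T_5,4=4×1+6=10; T_5,5=5×0+1=1
B_4 = ΣS(4,k) = 1+7+6+1 = 15
B_5 = ΣS(5,k) = 1+15+25+10+1 = 52

15, 52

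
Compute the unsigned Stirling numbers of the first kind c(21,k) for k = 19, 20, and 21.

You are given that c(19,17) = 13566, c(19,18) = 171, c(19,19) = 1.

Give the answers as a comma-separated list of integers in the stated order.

row 20: T[20][18]=19·171+13566=16815  T[20][19]=19·1+171=190  T[20][20]=19·0+1=1
row 21: T[21][19]=20·190+16815=20615  T[21][20]=20·1+190=210  T[21][21]=20·0+1=1
Read c(21,19) = 20615, c(21,20) = 210, c(21,21) = 1.

20615, 210, 1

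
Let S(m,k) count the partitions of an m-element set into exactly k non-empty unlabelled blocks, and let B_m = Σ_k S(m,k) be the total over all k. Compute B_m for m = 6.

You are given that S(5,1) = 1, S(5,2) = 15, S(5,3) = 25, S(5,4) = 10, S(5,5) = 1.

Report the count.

203

@6  (6,1):1·1+0→1, (6,2):15·2+1→31, (6,3):25·3+15→90, (6,4):10·4+25→65, (6,5):1·5+10→15, (6,6):0·6+1→1
B_6 = ΣS(6,k) = 1+31+90+65+15+1 = 203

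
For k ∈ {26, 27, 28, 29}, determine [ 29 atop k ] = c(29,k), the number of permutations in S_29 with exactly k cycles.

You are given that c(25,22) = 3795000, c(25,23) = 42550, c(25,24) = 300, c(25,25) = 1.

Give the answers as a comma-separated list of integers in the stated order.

9642906, 78561, 406, 1

r26: T_26,23=25×42550+3795000=4858750; T_26,24=25×300+42550=50050; T_26,25=25×1+300=325; T_26,26=25×0+1=1
r27: T_27,24=26×50050+4858750=6160050; T_27,25=26×325+50050=58500; T_27,26=26×1+325=351; T_27,27=26×0+1=1
r28: T_28,25=27×58500+6160050=7739550; T_28,26=27×351+58500=67977; T_28,27=27×1+351=378; T_28,28=27×0+1=1
r29: T_29,26=28×67977+7739550=9642906; T_29,27=28×378+67977=78561; T_29,28=28×1+378=406; T_29,29=28×0+1=1
Read c(29,26) = 9642906, c(29,27) = 78561, c(29,28) = 406, c(29,29) = 1.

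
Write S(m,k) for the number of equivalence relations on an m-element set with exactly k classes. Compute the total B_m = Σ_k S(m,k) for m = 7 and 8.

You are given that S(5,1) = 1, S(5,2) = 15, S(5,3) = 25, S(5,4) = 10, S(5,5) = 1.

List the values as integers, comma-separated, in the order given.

877, 4140

@6  (6,1):1·1+0→1, (6,2):15·2+1→31, (6,3):25·3+15→90, (6,4):10·4+25→65, (6,5):1·5+10→15, (6,6):0·6+1→1
@7  (7,1):1·1+0→1, (7,2):31·2+1→63, (7,3):90·3+31→301, (7,4):65·4+90→350, (7,5):15·5+65→140, (7,6):1·6+15→21, (7,7):0·7+1→1
@8  (8,1):1·1+0→1, (8,2):63·2+1→127, (8,3):301·3+63→966, (8,4):350·4+301→1701, (8,5):140·5+350→1050, (8,6):21·6+140→266, (8,7):1·7+21→28, (8,8):0·8+1→1
B_7 = ΣS(7,k) = 1+63+301+350+140+21+1 = 877
B_8 = ΣS(8,k) = 1+127+966+1701+1050+266+28+1 = 4140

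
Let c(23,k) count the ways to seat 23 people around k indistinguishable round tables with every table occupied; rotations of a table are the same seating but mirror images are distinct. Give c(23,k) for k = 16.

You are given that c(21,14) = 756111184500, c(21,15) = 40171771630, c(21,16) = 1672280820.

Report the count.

[22] T[22,15]:21*40171771630+756111184500=1599718388730 · T[22,16]:21*1672280820+40171771630=75289668850
[23] T[23,16]:22*75289668850+1599718388730=3256091103430
Read c(23,16) = 3256091103430.

3256091103430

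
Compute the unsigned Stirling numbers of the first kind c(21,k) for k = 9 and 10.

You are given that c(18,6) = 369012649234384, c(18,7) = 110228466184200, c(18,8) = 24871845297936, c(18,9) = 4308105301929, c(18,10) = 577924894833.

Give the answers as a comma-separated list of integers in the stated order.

63030812099294896, 10142299865511450

row 19: T[19][7]=18·110228466184200+369012649234384=2353125040549984  T[19][8]=18·24871845297936+110228466184200=557921681547048  T[19][9]=18·4308105301929+24871845297936=102417740732658  T[19][10]=18·577924894833+4308105301929=14710753408923
row 20: T[20][8]=19·557921681547048+2353125040549984=12953636989943896  T[20][9]=19·102417740732658+557921681547048=2503858755467550  T[20][10]=19·14710753408923+102417740732658=381922055502195
row 21: T[21][9]=20·2503858755467550+12953636989943896=63030812099294896  T[21][10]=20·381922055502195+2503858755467550=10142299865511450
Read c(21,9) = 63030812099294896, c(21,10) = 10142299865511450.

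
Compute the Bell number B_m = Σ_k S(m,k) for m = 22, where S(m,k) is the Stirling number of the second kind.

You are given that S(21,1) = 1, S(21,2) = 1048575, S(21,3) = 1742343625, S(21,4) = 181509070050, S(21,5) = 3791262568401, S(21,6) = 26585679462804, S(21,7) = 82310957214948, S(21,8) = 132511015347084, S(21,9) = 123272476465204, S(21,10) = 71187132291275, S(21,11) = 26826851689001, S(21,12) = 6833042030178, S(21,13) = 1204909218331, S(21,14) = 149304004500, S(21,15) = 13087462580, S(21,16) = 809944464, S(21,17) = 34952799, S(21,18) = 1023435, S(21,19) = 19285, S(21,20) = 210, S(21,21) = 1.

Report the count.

4506715738447323

r22: T_22,1=1×1+0=1; T_22,2=2×1048575+1=2097151; T_22,3=3×1742343625+1048575=5228079450; T_22,4=4×181509070050+1742343625=727778623825; T_22,5=5×3791262568401+181509070050=19137821912055; T_22,6=6×26585679462804+3791262568401=163305339345225; T_22,7=7×82310957214948+26585679462804=602762379967440; T_22,8=8×132511015347084+82310957214948=1142399079991620; T_22,9=9×123272476465204+132511015347084=1241963303533920; T_22,10=10×71187132291275+123272476465204=835143799377954; T_22,11=11×26826851689001+71187132291275=366282500870286; T_22,12=12×6833042030178+26826851689001=108823356051137; T_22,13=13×1204909218331+6833042030178=22496861868481; T_22,14=14×149304004500+1204909218331=3295165281331; T_22,15=15×13087462580+149304004500=345615943200; T_22,16=16×809944464+13087462580=26046574004; T_22,17=17×34952799+809944464=1404142047; T_22,18=18×1023435+34952799=53374629; T_22,19=19×19285+1023435=1389850; T_22,20=20×210+19285=23485; T_22,21=21×1+210=231; T_22,22=22×0+1=1
B_22 = ΣS(22,k) = 1+2097151+5228079450+727778623825+19137821912055+163305339345225+602762379967440+1142399079991620+1241963303533920+835143799377954+366282500870286+108823356051137+22496861868481+3295165281331+345615943200+26046574004+1404142047+53374629+1389850+23485+231+1 = 4506715738447323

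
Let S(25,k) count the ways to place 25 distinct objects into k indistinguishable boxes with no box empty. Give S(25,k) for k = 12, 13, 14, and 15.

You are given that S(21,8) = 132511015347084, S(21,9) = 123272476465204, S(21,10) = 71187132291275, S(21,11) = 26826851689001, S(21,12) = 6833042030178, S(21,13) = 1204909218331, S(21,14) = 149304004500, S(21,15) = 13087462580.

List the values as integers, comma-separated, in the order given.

r22: T_22,9=9×123272476465204+132511015347084=1241963303533920; T_22,10=10×71187132291275+123272476465204=835143799377954; T_22,11=11×26826851689001+71187132291275=366282500870286; T_22,12=12×6833042030178+26826851689001=108823356051137; T_22,13=13×1204909218331+6833042030178=22496861868481; T_22,14=14×149304004500+1204909218331=3295165281331; T_22,15=15×13087462580+149304004500=345615943200
r23: T_23,10=10×835143799377954+1241963303533920=9593401297313460; T_23,11=11×366282500870286+835143799377954=4864251308951100; T_23,12=12×108823356051137+366282500870286=1672162773483930; T_23,13=13×22496861868481+108823356051137=401282560341390; T_23,14=14×3295165281331+22496861868481=68629175807115; T_23,15=15×345615943200+3295165281331=8479404429331
r24: T_24,11=11×4864251308951100+9593401297313460=63100165695775560; T_24,12=12×1672162773483930+4864251308951100=24930204590758260; T_24,13=13×401282560341390+1672162773483930=6888836057922000; T_24,14=14×68629175807115+401282560341390=1362091021641000; T_24,15=15×8479404429331+68629175807115=195820242247080
r25: T_25,12=12×24930204590758260+63100165695775560=362262620784874680; T_25,13=13×6888836057922000+24930204590758260=114485073343744260; T_25,14=14×1362091021641000+6888836057922000=25958110360896000; T_25,15=15×195820242247080+1362091021641000=4299394655347200
Read S(25,12) = 362262620784874680, S(25,13) = 114485073343744260, S(25,14) = 25958110360896000, S(25,15) = 4299394655347200.

362262620784874680, 114485073343744260, 25958110360896000, 4299394655347200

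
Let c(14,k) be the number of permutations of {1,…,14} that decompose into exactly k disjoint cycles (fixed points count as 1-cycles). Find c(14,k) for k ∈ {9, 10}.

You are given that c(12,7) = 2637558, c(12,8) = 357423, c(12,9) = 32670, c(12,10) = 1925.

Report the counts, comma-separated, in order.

row 13: T[13][8]=12·357423+2637558=6926634  T[13][9]=12·32670+357423=749463  T[13][10]=12·1925+32670=55770
row 14: T[14][9]=13·749463+6926634=16669653  T[14][10]=13·55770+749463=1474473
Read c(14,9) = 16669653, c(14,10) = 1474473.

16669653, 1474473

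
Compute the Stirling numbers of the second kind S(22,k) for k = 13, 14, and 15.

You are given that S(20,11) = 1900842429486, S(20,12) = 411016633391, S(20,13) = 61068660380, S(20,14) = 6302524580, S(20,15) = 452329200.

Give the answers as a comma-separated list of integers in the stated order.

i=21: T(21,12)=1900842429486+12·411016633391=6833042030178 | T(21,13)=411016633391+13·61068660380=1204909218331 | T(21,14)=61068660380+14·6302524580=149304004500 | T(21,15)=6302524580+15·452329200=13087462580
i=22: T(22,13)=6833042030178+13·1204909218331=22496861868481 | T(22,14)=1204909218331+14·149304004500=3295165281331 | T(22,15)=149304004500+15·13087462580=345615943200
Read S(22,13) = 22496861868481, S(22,14) = 3295165281331, S(22,15) = 345615943200.

22496861868481, 3295165281331, 345615943200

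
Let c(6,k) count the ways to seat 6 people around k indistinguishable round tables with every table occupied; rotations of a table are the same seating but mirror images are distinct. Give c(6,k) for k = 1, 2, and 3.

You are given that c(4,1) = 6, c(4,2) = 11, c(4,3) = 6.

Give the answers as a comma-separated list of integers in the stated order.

i=5: T(5,1)=0+4·6=24 | T(5,2)=6+4·11=50 | T(5,3)=11+4·6=35
i=6: T(6,1)=0+5·24=120 | T(6,2)=24+5·50=274 | T(6,3)=50+5·35=225
Read c(6,1) = 120, c(6,2) = 274, c(6,3) = 225.

120, 274, 225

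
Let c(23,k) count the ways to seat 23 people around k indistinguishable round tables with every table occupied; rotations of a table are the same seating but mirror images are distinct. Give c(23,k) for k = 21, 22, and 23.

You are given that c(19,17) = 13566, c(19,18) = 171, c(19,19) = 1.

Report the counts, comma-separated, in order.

30107, 253, 1

row 20: T[20][18]=19·171+13566=16815  T[20][19]=19·1+171=190  T[20][20]=19·0+1=1
row 21: T[21][19]=20·190+16815=20615  T[21][20]=20·1+190=210  T[21][21]=20·0+1=1
row 22: T[22][20]=21·210+20615=25025  T[22][21]=21·1+210=231  T[22][22]=21·0+1=1
row 23: T[23][21]=22·231+25025=30107  T[23][22]=22·1+231=253  T[23][23]=22·0+1=1
Read c(23,21) = 30107, c(23,22) = 253, c(23,23) = 1.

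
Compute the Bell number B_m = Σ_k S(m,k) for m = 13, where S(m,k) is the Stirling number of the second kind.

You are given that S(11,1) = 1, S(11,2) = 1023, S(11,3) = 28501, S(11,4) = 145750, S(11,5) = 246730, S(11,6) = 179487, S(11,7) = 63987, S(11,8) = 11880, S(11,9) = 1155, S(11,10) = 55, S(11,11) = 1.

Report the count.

27644437

r12: T_12,1=1×1+0=1; T_12,2=2×1023+1=2047; T_12,3=3×28501+1023=86526; T_12,4=4×145750+28501=611501; T_12,5=5×246730+145750=1379400; T_12,6=6×179487+246730=1323652; T_12,7=7×63987+179487=627396; T_12,8=8×11880+63987=159027; T_12,9=9×1155+11880=22275; T_12,10=10×55+1155=1705; T_12,11=11×1+55=66; T_12,12=12×0+1=1
r13: T_13,1=1×1+0=1; T_13,2=2×2047+1=4095; T_13,3=3×86526+2047=261625; T_13,4=4×611501+86526=2532530; T_13,5=5×1379400+611501=7508501; T_13,6=6×1323652+1379400=9321312; T_13,7=7×627396+1323652=5715424; T_13,8=8×159027+627396=1899612; T_13,9=9×22275+159027=359502; T_13,10=10×1705+22275=39325; T_13,11=11×66+1705=2431; T_13,12=12×1+66=78; T_13,13=13×0+1=1
B_13 = ΣS(13,k) = 1+4095+261625+2532530+7508501+9321312+5715424+1899612+359502+39325+2431+78+1 = 27644437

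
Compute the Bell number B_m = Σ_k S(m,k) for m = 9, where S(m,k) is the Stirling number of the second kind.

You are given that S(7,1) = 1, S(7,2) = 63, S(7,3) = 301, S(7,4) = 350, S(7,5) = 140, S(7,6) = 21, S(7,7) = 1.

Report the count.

21147

[8] T[8,1]:1*1+0=1 · T[8,2]:2*63+1=127 · T[8,3]:3*301+63=966 · T[8,4]:4*350+301=1701 · T[8,5]:5*140+350=1050 · T[8,6]:6*21+140=266 · T[8,7]:7*1+21=28 · T[8,8]:8*0+1=1
[9] T[9,1]:1*1+0=1 · T[9,2]:2*127+1=255 · T[9,3]:3*966+127=3025 · T[9,4]:4*1701+966=7770 · T[9,5]:5*1050+1701=6951 · T[9,6]:6*266+1050=2646 · T[9,7]:7*28+266=462 · T[9,8]:8*1+28=36 · T[9,9]:9*0+1=1
B_9 = ΣS(9,k) = 1+255+3025+7770+6951+2646+462+36+1 = 21147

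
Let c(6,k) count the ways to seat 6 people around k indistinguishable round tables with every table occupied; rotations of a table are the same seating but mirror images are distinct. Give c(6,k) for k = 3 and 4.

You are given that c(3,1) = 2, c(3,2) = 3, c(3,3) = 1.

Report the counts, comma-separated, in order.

225, 85

[4] T[4,1]:3*2+0=6 · T[4,2]:3*3+2=11 · T[4,3]:3*1+3=6 · T[4,4]:3*0+1=1
[5] T[5,2]:4*11+6=50 · T[5,3]:4*6+11=35 · T[5,4]:4*1+6=10
[6] T[6,3]:5*35+50=225 · T[6,4]:5*10+35=85
Read c(6,3) = 225, c(6,4) = 85.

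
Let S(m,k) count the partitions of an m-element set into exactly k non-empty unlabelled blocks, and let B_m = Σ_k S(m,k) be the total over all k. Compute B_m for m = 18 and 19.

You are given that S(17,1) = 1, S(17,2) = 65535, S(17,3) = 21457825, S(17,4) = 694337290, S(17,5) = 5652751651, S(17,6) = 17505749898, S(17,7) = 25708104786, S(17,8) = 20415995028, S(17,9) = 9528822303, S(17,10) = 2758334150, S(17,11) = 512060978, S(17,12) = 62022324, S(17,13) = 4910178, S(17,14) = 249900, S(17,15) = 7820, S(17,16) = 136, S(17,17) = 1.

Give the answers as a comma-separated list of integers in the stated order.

row 18: T[18][1]=1·1+0=1  T[18][2]=2·65535+1=131071  T[18][3]=3·21457825+65535=64439010  T[18][4]=4·694337290+21457825=2798806985  T[18][5]=5·5652751651+694337290=28958095545  T[18][6]=6·17505749898+5652751651=110687251039  T[18][7]=7·25708104786+17505749898=197462483400  T[18][8]=8·20415995028+25708104786=189036065010  T[18][9]=9·9528822303+20415995028=106175395755  T[18][10]=10·2758334150+9528822303=37112163803  T[18][11]=11·512060978+2758334150=8391004908  T[18][12]=12·62022324+512060978=1256328866  T[18][13]=13·4910178+62022324=125854638  T[18][14]=14·249900+4910178=8408778  T[18][15]=15·7820+249900=367200  T[18][16]=16·136+7820=9996  T[18][17]=17·1+136=153  T[18][18]=18·0+1=1
row 19: T[19][1]=1·1+0=1  T[19][2]=2·131071+1=262143  T[19][3]=3·64439010+131071=193448101  T[19][4]=4·2798806985+64439010=11259666950  T[19][5]=5·28958095545+2798806985=147589284710  T[19][6]=6·110687251039+28958095545=693081601779  T[19][7]=7·197462483400+110687251039=1492924634839  T[19][8]=8·189036065010+197462483400=1709751003480  T[19][9]=9·106175395755+189036065010=1144614626805  T[19][10]=10·37112163803+106175395755=477297033785  T[19][11]=11·8391004908+37112163803=129413217791  T[19][12]=12·1256328866+8391004908=23466951300  T[19][13]=13·125854638+1256328866=2892439160  T[19][14]=14·8408778+125854638=243577530  T[19][15]=15·367200+8408778=13916778  T[19][16]=16·9996+367200=527136  T[19][17]=17·153+9996=12597  T[19][18]=18·1+153=171  T[19][19]=19·0+1=1
B_18 = ΣS(18,k) = 1+131071+64439010+2798806985+28958095545+110687251039+197462483400+189036065010+106175395755+37112163803+8391004908+1256328866+125854638+8408778+367200+9996+153+1 = 682076806159
B_19 = ΣS(19,k) = 1+262143+193448101+11259666950+147589284710+693081601779+1492924634839+1709751003480+1144614626805+477297033785+129413217791+23466951300+2892439160+243577530+13916778+527136+12597+171+1 = 5832742205057

682076806159, 5832742205057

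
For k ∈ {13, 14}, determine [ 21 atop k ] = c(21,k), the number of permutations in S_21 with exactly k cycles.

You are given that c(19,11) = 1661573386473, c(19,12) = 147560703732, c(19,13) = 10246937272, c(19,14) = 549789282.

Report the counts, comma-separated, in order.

r20: T_20,12=19×147560703732+1661573386473=4465226757381; T_20,13=19×10246937272+147560703732=342252511900; T_20,14=19×549789282+10246937272=20692933630
r21: T_21,13=20×342252511900+4465226757381=11310276995381; T_21,14=20×20692933630+342252511900=756111184500
Read c(21,13) = 11310276995381, c(21,14) = 756111184500.

11310276995381, 756111184500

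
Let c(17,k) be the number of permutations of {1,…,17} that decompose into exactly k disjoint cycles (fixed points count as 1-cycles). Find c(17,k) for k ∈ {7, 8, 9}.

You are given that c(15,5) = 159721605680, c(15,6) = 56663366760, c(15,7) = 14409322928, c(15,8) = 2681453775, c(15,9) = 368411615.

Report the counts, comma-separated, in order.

@16  (16,6):56663366760·15+159721605680→1009672107080, (16,7):14409322928·15+56663366760→272803210680, (16,8):2681453775·15+14409322928→54631129553, (16,9):368411615·15+2681453775→8207628000
@17  (17,7):272803210680·16+1009672107080→5374523477960, (17,8):54631129553·16+272803210680→1146901283528, (17,9):8207628000·16+54631129553→185953177553
Read c(17,7) = 5374523477960, c(17,8) = 1146901283528, c(17,9) = 185953177553.

5374523477960, 1146901283528, 185953177553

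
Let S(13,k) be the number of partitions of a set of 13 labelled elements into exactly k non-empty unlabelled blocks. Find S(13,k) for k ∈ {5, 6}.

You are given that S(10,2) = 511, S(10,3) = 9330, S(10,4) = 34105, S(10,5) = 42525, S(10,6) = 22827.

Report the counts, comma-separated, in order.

7508501, 9321312

row 11: T[11][3]=3·9330+511=28501  T[11][4]=4·34105+9330=145750  T[11][5]=5·42525+34105=246730  T[11][6]=6·22827+42525=179487
row 12: T[12][4]=4·145750+28501=611501  T[12][5]=5·246730+145750=1379400  T[12][6]=6·179487+246730=1323652
row 13: T[13][5]=5·1379400+611501=7508501  T[13][6]=6·1323652+1379400=9321312
Read S(13,5) = 7508501, S(13,6) = 9321312.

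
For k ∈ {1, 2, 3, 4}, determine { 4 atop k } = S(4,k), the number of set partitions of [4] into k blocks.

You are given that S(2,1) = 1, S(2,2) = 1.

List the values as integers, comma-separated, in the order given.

1, 7, 6, 1

row 3: T[3][1]=1·1+0=1  T[3][2]=2·1+1=3  T[3][3]=3·0+1=1
row 4: T[4][1]=1·1+0=1  T[4][2]=2·3+1=7  T[4][3]=3·1+3=6  T[4][4]=4·0+1=1
Read S(4,1) = 1, S(4,2) = 7, S(4,3) = 6, S(4,4) = 1.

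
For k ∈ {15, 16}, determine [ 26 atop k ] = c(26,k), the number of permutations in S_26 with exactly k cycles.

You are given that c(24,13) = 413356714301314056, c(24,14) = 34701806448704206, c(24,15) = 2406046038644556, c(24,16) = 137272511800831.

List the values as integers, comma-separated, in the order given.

row 25: T[25][14]=24·34701806448704206+413356714301314056=1246200069070215000  T[25][15]=24·2406046038644556+34701806448704206=92446911376173550  T[25][16]=24·137272511800831+2406046038644556=5700586321864500
row 26: T[26][15]=25·92446911376173550+1246200069070215000=3557372853474553750  T[26][16]=25·5700586321864500+92446911376173550=234961569422786050
Read c(26,15) = 3557372853474553750, c(26,16) = 234961569422786050.

3557372853474553750, 234961569422786050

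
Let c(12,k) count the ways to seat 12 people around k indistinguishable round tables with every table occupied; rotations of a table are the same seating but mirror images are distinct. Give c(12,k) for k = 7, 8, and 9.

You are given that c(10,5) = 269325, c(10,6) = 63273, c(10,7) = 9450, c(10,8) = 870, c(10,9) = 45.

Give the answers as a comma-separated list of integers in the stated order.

@11  (11,6):63273·10+269325→902055, (11,7):9450·10+63273→157773, (11,8):870·10+9450→18150, (11,9):45·10+870→1320
@12  (12,7):157773·11+902055→2637558, (12,8):18150·11+157773→357423, (12,9):1320·11+18150→32670
Read c(12,7) = 2637558, c(12,8) = 357423, c(12,9) = 32670.

2637558, 357423, 32670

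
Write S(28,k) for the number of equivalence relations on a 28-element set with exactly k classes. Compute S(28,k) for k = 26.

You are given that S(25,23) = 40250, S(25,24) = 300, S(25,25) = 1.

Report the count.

64701

[26] T[26,24]:24*300+40250=47450 · T[26,25]:25*1+300=325 · T[26,26]:26*0+1=1
[27] T[27,25]:25*325+47450=55575 · T[27,26]:26*1+325=351
[28] T[28,26]:26*351+55575=64701
Read S(28,26) = 64701.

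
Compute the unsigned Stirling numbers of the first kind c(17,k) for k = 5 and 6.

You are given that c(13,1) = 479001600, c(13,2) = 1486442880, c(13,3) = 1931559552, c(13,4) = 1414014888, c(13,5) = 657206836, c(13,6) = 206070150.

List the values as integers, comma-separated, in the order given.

48366009233424, 18861567058880

[14] T[14,2]:13*1486442880+479001600=19802759040 · T[14,3]:13*1931559552+1486442880=26596717056 · T[14,4]:13*1414014888+1931559552=20313753096 · T[14,5]:13*657206836+1414014888=9957703756 · T[14,6]:13*206070150+657206836=3336118786
[15] T[15,3]:14*26596717056+19802759040=392156797824 · T[15,4]:14*20313753096+26596717056=310989260400 · T[15,5]:14*9957703756+20313753096=159721605680 · T[15,6]:14*3336118786+9957703756=56663366760
[16] T[16,4]:15*310989260400+392156797824=5056995703824 · T[16,5]:15*159721605680+310989260400=2706813345600 · T[16,6]:15*56663366760+159721605680=1009672107080
[17] T[17,5]:16*2706813345600+5056995703824=48366009233424 · T[17,6]:16*1009672107080+2706813345600=18861567058880
Read c(17,5) = 48366009233424, c(17,6) = 18861567058880.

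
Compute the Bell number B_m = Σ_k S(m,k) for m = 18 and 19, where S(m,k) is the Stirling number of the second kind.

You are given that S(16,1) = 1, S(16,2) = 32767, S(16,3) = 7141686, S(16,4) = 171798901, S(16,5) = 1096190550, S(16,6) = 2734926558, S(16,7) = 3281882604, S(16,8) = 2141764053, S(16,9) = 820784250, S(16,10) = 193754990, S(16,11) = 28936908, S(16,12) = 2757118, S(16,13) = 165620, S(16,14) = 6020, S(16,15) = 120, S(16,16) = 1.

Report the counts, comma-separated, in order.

r17: T_17,1=1×1+0=1; T_17,2=2×32767+1=65535; T_17,3=3×7141686+32767=21457825; T_17,4=4×171798901+7141686=694337290; T_17,5=5×1096190550+171798901=5652751651; T_17,6=6×2734926558+1096190550=17505749898; T_17,7=7×3281882604+2734926558=25708104786; T_17,8=8×2141764053+3281882604=20415995028; T_17,9=9×820784250+2141764053=9528822303; T_17,10=10×193754990+820784250=2758334150; T_17,11=11×28936908+193754990=512060978; T_17,12=12×2757118+28936908=62022324; T_17,13=13×165620+2757118=4910178; T_17,14=14×6020+165620=249900; T_17,15=15×120+6020=7820; T_17,16=16×1+120=136; T_17,17=17×0+1=1
r18: T_18,1=1×1+0=1; T_18,2=2×65535+1=131071; T_18,3=3×21457825+65535=64439010; T_18,4=4×694337290+21457825=2798806985; T_18,5=5×5652751651+694337290=28958095545; T_18,6=6×17505749898+5652751651=110687251039; T_18,7=7×25708104786+17505749898=197462483400; T_18,8=8×20415995028+25708104786=189036065010; T_18,9=9×9528822303+20415995028=106175395755; T_18,10=10×2758334150+9528822303=37112163803; T_18,11=11×512060978+2758334150=8391004908; T_18,12=12×62022324+512060978=1256328866; T_18,13=13×4910178+62022324=125854638; T_18,14=14×249900+4910178=8408778; T_18,15=15×7820+249900=367200; T_18,16=16×136+7820=9996; T_18,17=17×1+136=153; T_18,18=18×0+1=1
r19: T_19,1=1×1+0=1; T_19,2=2×131071+1=262143; T_19,3=3×64439010+131071=193448101; T_19,4=4×2798806985+64439010=11259666950; T_19,5=5×28958095545+2798806985=147589284710; T_19,6=6×110687251039+28958095545=693081601779; T_19,7=7×197462483400+110687251039=1492924634839; T_19,8=8×189036065010+197462483400=1709751003480; T_19,9=9×106175395755+189036065010=1144614626805; T_19,10=10×37112163803+106175395755=477297033785; T_19,11=11×8391004908+37112163803=129413217791; T_19,12=12×1256328866+8391004908=23466951300; T_19,13=13×125854638+1256328866=2892439160; T_19,14=14×8408778+125854638=243577530; T_19,15=15×367200+8408778=13916778; T_19,16=16×9996+367200=527136; T_19,17=17×153+9996=12597; T_19,18=18×1+153=171; T_19,19=19×0+1=1
B_18 = ΣS(18,k) = 1+131071+64439010+2798806985+28958095545+110687251039+197462483400+189036065010+106175395755+37112163803+8391004908+1256328866+125854638+8408778+367200+9996+153+1 = 682076806159
B_19 = ΣS(19,k) = 1+262143+193448101+11259666950+147589284710+693081601779+1492924634839+1709751003480+1144614626805+477297033785+129413217791+23466951300+2892439160+243577530+13916778+527136+12597+171+1 = 5832742205057

682076806159, 5832742205057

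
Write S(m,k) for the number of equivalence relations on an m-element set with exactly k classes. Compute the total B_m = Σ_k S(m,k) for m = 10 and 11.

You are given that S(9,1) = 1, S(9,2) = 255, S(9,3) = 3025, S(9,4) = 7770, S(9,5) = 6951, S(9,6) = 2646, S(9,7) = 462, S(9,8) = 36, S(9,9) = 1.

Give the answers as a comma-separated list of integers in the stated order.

115975, 678570

row 10: T[10][1]=1·1+0=1  T[10][2]=2·255+1=511  T[10][3]=3·3025+255=9330  T[10][4]=4·7770+3025=34105  T[10][5]=5·6951+7770=42525  T[10][6]=6·2646+6951=22827  T[10][7]=7·462+2646=5880  T[10][8]=8·36+462=750  T[10][9]=9·1+36=45  T[10][10]=10·0+1=1
row 11: T[11][1]=1·1+0=1  T[11][2]=2·511+1=1023  T[11][3]=3·9330+511=28501  T[11][4]=4·34105+9330=145750  T[11][5]=5·42525+34105=246730  T[11][6]=6·22827+42525=179487  T[11][7]=7·5880+22827=63987  T[11][8]=8·750+5880=11880  T[11][9]=9·45+750=1155  T[11][10]=10·1+45=55  T[11][11]=11·0+1=1
B_10 = ΣS(10,k) = 1+511+9330+34105+42525+22827+5880+750+45+1 = 115975
B_11 = ΣS(11,k) = 1+1023+28501+145750+246730+179487+63987+11880+1155+55+1 = 678570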